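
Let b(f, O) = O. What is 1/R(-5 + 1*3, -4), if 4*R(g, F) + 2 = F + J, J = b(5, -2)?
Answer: -1/2 ≈ -0.50000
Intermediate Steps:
J = -2
R(g, F) = -1 + F/4 (R(g, F) = -1/2 + (F - 2)/4 = -1/2 + (-2 + F)/4 = -1/2 + (-1/2 + F/4) = -1 + F/4)
1/R(-5 + 1*3, -4) = 1/(-1 + (1/4)*(-4)) = 1/(-1 - 1) = 1/(-2) = -1/2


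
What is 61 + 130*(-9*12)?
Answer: -13979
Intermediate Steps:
61 + 130*(-9*12) = 61 + 130*(-108) = 61 - 14040 = -13979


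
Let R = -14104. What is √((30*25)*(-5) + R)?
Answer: I*√17854 ≈ 133.62*I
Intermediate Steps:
√((30*25)*(-5) + R) = √((30*25)*(-5) - 14104) = √(750*(-5) - 14104) = √(-3750 - 14104) = √(-17854) = I*√17854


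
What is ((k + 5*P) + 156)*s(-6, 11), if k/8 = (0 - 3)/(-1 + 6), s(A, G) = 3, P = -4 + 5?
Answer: 2343/5 ≈ 468.60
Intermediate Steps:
P = 1
k = -24/5 (k = 8*((0 - 3)/(-1 + 6)) = 8*(-3/5) = -24/5 ≈ -4.8000)
((k + 5*P) + 156)*s(-6, 11) = ((-24/5 + 5*1) + 156)*3 = ((-24/5 + 5) + 156)*3 = (1/5 + 156)*3 = (781/5)*3 = 2343/5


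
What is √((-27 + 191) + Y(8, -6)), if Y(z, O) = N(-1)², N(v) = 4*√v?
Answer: 2*√37 ≈ 12.166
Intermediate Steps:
Y(z, O) = -16 (Y(z, O) = (4*√(-1))² = (4*I)² = -16)
√((-27 + 191) + Y(8, -6)) = √((-27 + 191) - 16) = √(164 - 16) = √148 = 2*√37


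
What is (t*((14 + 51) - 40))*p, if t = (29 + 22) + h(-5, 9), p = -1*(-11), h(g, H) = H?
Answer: 16500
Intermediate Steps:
p = 11
t = 60 (t = (29 + 22) + 9 = 51 + 9 = 60)
(t*((14 + 51) - 40))*p = (60*((14 + 51) - 40))*11 = (60*(65 - 40))*11 = (60*25)*11 = 1500*11 = 16500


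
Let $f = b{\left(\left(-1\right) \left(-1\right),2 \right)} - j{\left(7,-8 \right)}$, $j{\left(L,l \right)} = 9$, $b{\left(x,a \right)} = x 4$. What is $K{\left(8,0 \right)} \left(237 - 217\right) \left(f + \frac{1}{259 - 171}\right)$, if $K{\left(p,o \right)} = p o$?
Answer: $0$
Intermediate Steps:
$b{\left(x,a \right)} = 4 x$
$f = -5$ ($f = 4 \left(\left(-1\right) \left(-1\right)\right) - 9 = 4 \cdot 1 - 9 = 4 - 9 = -5$)
$K{\left(p,o \right)} = o p$
$K{\left(8,0 \right)} \left(237 - 217\right) \left(f + \frac{1}{259 - 171}\right) = 0 \cdot 8 \left(237 - 217\right) \left(-5 + \frac{1}{259 - 171}\right) = 0 \cdot 20 \left(-5 + \frac{1}{88}\right) = 0 \cdot 20 \left(- \frac{439}{88}\right) = 0 \left(- \frac{2195}{22}\right) = 0$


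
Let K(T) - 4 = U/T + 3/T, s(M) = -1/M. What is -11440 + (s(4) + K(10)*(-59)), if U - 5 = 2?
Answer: -46941/4 ≈ -11735.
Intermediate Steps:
U = 7 (U = 5 + 2 = 7)
K(T) = 4 + 10/T (K(T) = 4 + (7/T + 3/T) = 4 + 10/T)
-11440 + (s(4) + K(10)*(-59)) = -11440 + (-1/4 + (4 + 10/10)*(-59)) = -11440 + (-1*1/4 + (4 + 10*(1/10))*(-59)) = -11440 + (-1/4 + (4 + 1)*(-59)) = -11440 + (-1/4 + 5*(-59)) = -11440 + (-1/4 - 295) = -11440 - 1181/4 = -46941/4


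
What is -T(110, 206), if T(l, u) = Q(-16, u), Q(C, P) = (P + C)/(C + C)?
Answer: 95/16 ≈ 5.9375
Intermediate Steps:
Q(C, P) = (C + P)/(2*C) (Q(C, P) = (C + P)/((2*C)) = (C + P)*(1/(2*C)) = (C + P)/(2*C))
T(l, u) = ½ - u/32 (T(l, u) = (½)*(-16 + u)/(-16) = (½)*(-1/16)*(-16 + u) = ½ - u/32)
-T(110, 206) = -(½ - 1/32*206) = -(½ - 103/16) = -1*(-95/16) = 95/16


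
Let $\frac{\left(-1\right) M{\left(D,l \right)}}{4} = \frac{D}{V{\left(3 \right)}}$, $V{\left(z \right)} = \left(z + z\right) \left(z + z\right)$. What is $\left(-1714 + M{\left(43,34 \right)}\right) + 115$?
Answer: $- \frac{14434}{9} \approx -1603.8$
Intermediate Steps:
$V{\left(z \right)} = 4 z^{2}$ ($V{\left(z \right)} = 2 z 2 z = 4 z^{2}$)
$M{\left(D,l \right)} = - \frac{D}{9}$ ($M{\left(D,l \right)} = - 4 \frac{D}{4 \cdot 3^{2}} = - 4 \frac{D}{4 \cdot 9} = - 4 \frac{D}{36} = - \frac{D}{9}$)
$\left(-1714 + M{\left(43,34 \right)}\right) + 115 = \left(-1714 - \frac{43}{9}\right) + 115 = - \frac{15469}{9} + 115 = - \frac{14434}{9}$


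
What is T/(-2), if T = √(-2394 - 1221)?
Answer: -I*√3615/2 ≈ -30.062*I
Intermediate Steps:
T = I*√3615 (T = √(-3615) = I*√3615 ≈ 60.125*I)
T/(-2) = (I*√3615)/(-2) = (I*√3615)*(-½) = -I*√3615/2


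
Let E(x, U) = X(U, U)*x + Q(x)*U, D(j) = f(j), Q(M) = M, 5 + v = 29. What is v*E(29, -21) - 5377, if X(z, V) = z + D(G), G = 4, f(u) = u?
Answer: -31825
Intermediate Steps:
v = 24 (v = -5 + 29 = 24)
D(j) = j
X(z, V) = 4 + z (X(z, V) = z + 4 = 4 + z)
E(x, U) = U*x + x*(4 + U) (E(x, U) = (4 + U)*x + x*U = x*(4 + U) + U*x = U*x + x*(4 + U))
v*E(29, -21) - 5377 = 24*(2*29*(2 - 21)) - 5377 = 24*(2*29*(-19)) - 5377 = 24*(-1102) - 5377 = -26448 - 5377 = -31825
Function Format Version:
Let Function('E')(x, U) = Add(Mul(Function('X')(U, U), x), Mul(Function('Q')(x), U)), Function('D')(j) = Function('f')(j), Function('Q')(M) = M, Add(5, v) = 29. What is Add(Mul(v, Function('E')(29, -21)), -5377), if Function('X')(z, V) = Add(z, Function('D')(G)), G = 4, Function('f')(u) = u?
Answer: -31825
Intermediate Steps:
v = 24 (v = Add(-5, 29) = 24)
Function('D')(j) = j
Function('X')(z, V) = Add(4, z) (Function('X')(z, V) = Add(z, 4) = Add(4, z))
Function('E')(x, U) = Add(Mul(U, x), Mul(x, Add(4, U))) (Function('E')(x, U) = Add(Mul(Add(4, U), x), Mul(x, U)) = Add(Mul(x, Add(4, U)), Mul(U, x)) = Add(Mul(U, x), Mul(x, Add(4, U))))
Add(Mul(v, Function('E')(29, -21)), -5377) = Add(Mul(24, Mul(2, 29, Add(2, -21))), -5377) = Add(Mul(24, Mul(2, 29, -19)), -5377) = Add(Mul(24, -1102), -5377) = Add(-26448, -5377) = -31825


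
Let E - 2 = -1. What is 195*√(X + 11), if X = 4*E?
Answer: 195*√15 ≈ 755.23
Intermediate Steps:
E = 1 (E = 2 - 1 = 1)
X = 4 (X = 4*1 = 4)
195*√(X + 11) = 195*√(4 + 11) = 195*√15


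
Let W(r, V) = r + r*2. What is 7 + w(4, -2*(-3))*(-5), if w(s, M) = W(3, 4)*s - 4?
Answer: -153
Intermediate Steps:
W(r, V) = 3*r (W(r, V) = r + 2*r = 3*r)
w(s, M) = -4 + 9*s (w(s, M) = (3*3)*s - 4 = 9*s - 4 = -4 + 9*s)
7 + w(4, -2*(-3))*(-5) = 7 + (-4 + 9*4)*(-5) = 7 + (-4 + 36)*(-5) = 7 + 32*(-5) = 7 - 160 = -153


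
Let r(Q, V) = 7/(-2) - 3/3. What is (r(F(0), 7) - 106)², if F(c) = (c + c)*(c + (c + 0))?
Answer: 48841/4 ≈ 12210.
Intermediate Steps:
F(c) = 4*c² (F(c) = (2*c)*(c + c) = (2*c)*(2*c) = 4*c²)
r(Q, V) = -9/2 (r(Q, V) = 7*(-½) - 3*⅓ = -7/2 - 1 = -9/2)
(r(F(0), 7) - 106)² = (-9/2 - 106)² = (-221/2)² = 48841/4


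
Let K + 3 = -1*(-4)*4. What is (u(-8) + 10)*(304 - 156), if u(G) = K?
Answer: 3404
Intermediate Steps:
K = 13 (K = -3 - 1*(-4)*4 = -3 + 4*4 = -3 + 16 = 13)
u(G) = 13
(u(-8) + 10)*(304 - 156) = (13 + 10)*(304 - 156) = 23*148 = 3404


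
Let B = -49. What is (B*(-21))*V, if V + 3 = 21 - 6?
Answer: 12348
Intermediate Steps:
V = 12 (V = -3 + (21 - 6) = -3 + 15 = 12)
(B*(-21))*V = -49*(-21)*12 = 1029*12 = 12348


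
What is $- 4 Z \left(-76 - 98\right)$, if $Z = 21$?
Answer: $14616$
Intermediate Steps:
$- 4 Z \left(-76 - 98\right) = \left(-4\right) 21 \left(-76 - 98\right) = \left(-84\right) \left(-174\right) = 14616$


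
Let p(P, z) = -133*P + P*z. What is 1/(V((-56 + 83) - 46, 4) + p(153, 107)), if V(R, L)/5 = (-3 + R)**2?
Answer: -1/1558 ≈ -0.00064185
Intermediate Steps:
V(R, L) = 5*(-3 + R)**2
1/(V((-56 + 83) - 46, 4) + p(153, 107)) = 1/(5*(-3 + ((-56 + 83) - 46))**2 + 153*(-133 + 107)) = 1/(5*(-3 + (27 - 46))**2 + 153*(-26)) = 1/(5*(-3 - 19)**2 - 3978) = 1/(5*(-22)**2 - 3978) = 1/(5*484 - 3978) = 1/(2420 - 3978) = 1/(-1558) = -1/1558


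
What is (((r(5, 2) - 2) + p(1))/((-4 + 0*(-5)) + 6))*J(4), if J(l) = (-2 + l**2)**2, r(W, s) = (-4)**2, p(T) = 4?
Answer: 1764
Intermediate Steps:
r(W, s) = 16
(((r(5, 2) - 2) + p(1))/((-4 + 0*(-5)) + 6))*J(4) = (((16 - 2) + 4)/((-4 + 0*(-5)) + 6))*(-2 + 4**2)**2 = ((14 + 4)/((-4 + 0) + 6))*(-2 + 16)**2 = (18/(-4 + 6))*14**2 = (18/2)*196 = (18*(1/2))*196 = 9*196 = 1764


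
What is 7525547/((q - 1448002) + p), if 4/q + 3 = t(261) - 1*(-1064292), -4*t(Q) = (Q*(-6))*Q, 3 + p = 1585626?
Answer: 17556657143727/321061673369 ≈ 54.683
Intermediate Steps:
p = 1585623 (p = -3 + 1585626 = 1585623)
t(Q) = 3*Q**2/2 (t(Q) = -Q*(-6)*Q/4 = -(-6*Q)*Q/4 = -(-3)*Q**2/2 = 3*Q**2/2)
q = 8/2332941 (q = 4/(-3 + ((3/2)*261**2 - 1*(-1064292))) = 4/(-3 + ((3/2)*68121 + 1064292)) = 4/(-3 + (204363/2 + 1064292)) = 4/(-3 + 2332947/2) = 4/(2332941/2) = 4*(2/2332941) = 8/2332941 ≈ 3.4291e-6)
7525547/((q - 1448002) + p) = 7525547/((8/2332941 - 1448002) + 1585623) = 7525547/(-3378103233874/2332941 + 1585623) = 7525547/(321061673369/2332941) = 7525547*(2332941/321061673369) = 17556657143727/321061673369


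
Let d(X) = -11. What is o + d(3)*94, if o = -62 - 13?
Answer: -1109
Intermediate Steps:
o = -75
o + d(3)*94 = -75 - 11*94 = -75 - 1034 = -1109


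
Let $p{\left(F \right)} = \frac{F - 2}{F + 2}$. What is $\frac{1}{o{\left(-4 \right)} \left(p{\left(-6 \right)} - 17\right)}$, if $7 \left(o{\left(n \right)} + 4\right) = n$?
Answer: $\frac{7}{480} \approx 0.014583$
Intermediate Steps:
$o{\left(n \right)} = -4 + \frac{n}{7}$
$p{\left(F \right)} = \frac{-2 + F}{2 + F}$
$\frac{1}{o{\left(-4 \right)} \left(p{\left(-6 \right)} - 17\right)} = \frac{1}{\left(-4 + \frac{1}{7} \left(-4\right)\right) \left(\frac{-2 - 6}{2 - 6} - 17\right)} = \frac{1}{\left(-4 - \frac{4}{7}\right) \left(\frac{1}{-4} \left(-8\right) - 17\right)} = \frac{1}{\left(- \frac{32}{7}\right) \left(\left(- \frac{1}{4}\right) \left(-8\right) - 17\right)} = \frac{1}{\left(- \frac{32}{7}\right) \left(2 - 17\right)} = \frac{1}{\left(- \frac{32}{7}\right) \left(-15\right)} = \frac{1}{\frac{480}{7}} = \frac{7}{480}$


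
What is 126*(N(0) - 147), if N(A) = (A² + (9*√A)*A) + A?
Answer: -18522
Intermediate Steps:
N(A) = A + A² + 9*A^(3/2) (N(A) = (A² + 9*A^(3/2)) + A = A + A² + 9*A^(3/2))
126*(N(0) - 147) = 126*((0 + 0² + 9*0^(3/2)) - 147) = 126*((0 + 0 + 9*0) - 147) = 126*((0 + 0 + 0) - 147) = 126*(0 - 147) = 126*(-147) = -18522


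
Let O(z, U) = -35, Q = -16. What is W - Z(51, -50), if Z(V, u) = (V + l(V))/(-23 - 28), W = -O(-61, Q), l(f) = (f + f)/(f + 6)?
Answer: 2054/57 ≈ 36.035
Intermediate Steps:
l(f) = 2*f/(6 + f) (l(f) = (2*f)/(6 + f) = 2*f/(6 + f))
W = 35 (W = -1*(-35) = 35)
Z(V, u) = -V/51 - 2*V/(51*(6 + V)) (Z(V, u) = (V + 2*V/(6 + V))/(-23 - 28) = (V + 2*V/(6 + V))/(-51) = (V + 2*V/(6 + V))*(-1/51) = -V/51 - 2*V/(51*(6 + V)))
W - Z(51, -50) = 35 - 51*(-8 - 1*51)/(51*(6 + 51)) = 35 - 51*(-8 - 51)/(51*57) = 35 - 51*(-59)/(51*57) = 35 - 1*(-59/57) = 35 + 59/57 = 2054/57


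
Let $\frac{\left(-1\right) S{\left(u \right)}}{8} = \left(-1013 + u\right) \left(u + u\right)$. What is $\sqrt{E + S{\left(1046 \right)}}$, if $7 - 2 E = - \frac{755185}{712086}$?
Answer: $\frac{i \sqrt{280044683743371207}}{712086} \approx 743.16 i$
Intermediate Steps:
$E = \frac{5739787}{1424172}$ ($E = \frac{7}{2} - \frac{\left(-755185\right) \frac{1}{712086}}{2} = \frac{7}{2} - - \frac{755185}{1424172} = \frac{7}{2} + \frac{755185}{1424172} = \frac{5739787}{1424172} \approx 4.0303$)
$S{\left(u \right)} = - 16 u \left(-1013 + u\right)$ ($S{\left(u \right)} = - 8 \left(-1013 + u\right) \left(u + u\right) = - 8 \left(-1013 + u\right) 2 u = - 8 \cdot 2 u \left(-1013 + u\right) = - 16 u \left(-1013 + u\right)$)
$\sqrt{E + S{\left(1046 \right)}} = \sqrt{\frac{5739787}{1424172} + 16 \cdot 1046 \left(1013 - 1046\right)} = \sqrt{\frac{5739787}{1424172} + 16 \cdot 1046 \left(-33\right)} = \sqrt{\frac{5739787}{1424172} - 552288} = \sqrt{- \frac{786547365749}{1424172}} = \frac{i \sqrt{280044683743371207}}{712086}$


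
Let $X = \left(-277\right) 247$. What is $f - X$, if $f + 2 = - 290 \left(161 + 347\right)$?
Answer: $-78903$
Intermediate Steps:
$X = -68419$
$f = -147322$ ($f = -2 - 290 \left(161 + 347\right) = -2 - 147320 = -147322$)
$f - X = -147322 - -68419 = -147322 + 68419 = -78903$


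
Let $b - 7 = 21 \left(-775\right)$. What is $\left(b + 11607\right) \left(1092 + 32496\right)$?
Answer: $-156553668$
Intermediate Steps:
$b = -16268$ ($b = 7 + 21 \left(-775\right) = 7 - 16275 = -16268$)
$\left(b + 11607\right) \left(1092 + 32496\right) = \left(-16268 + 11607\right) \left(1092 + 32496\right) = \left(-4661\right) 33588 = -156553668$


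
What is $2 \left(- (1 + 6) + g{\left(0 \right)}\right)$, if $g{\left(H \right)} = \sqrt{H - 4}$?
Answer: $-14 + 4 i \approx -14.0 + 4.0 i$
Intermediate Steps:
$g{\left(H \right)} = \sqrt{-4 + H}$
$2 \left(- (1 + 6) + g{\left(0 \right)}\right) = 2 \left(- (1 + 6) + \sqrt{-4 + 0}\right) = 2 \left(\left(-1\right) 7 + \sqrt{-4}\right) = 2 \left(-7 + 2 i\right) = -14 + 4 i$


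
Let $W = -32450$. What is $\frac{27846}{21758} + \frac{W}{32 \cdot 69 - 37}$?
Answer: $- \frac{322796717}{23618309} \approx -13.667$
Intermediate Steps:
$\frac{27846}{21758} + \frac{W}{32 \cdot 69 - 37} = \frac{27846}{21758} - \frac{32450}{32 \cdot 69 - 37} = 27846 \cdot \frac{1}{21758} - \frac{32450}{2208 - 37} = \frac{13923}{10879} - \frac{32450}{2171} = - \frac{322796717}{23618309}$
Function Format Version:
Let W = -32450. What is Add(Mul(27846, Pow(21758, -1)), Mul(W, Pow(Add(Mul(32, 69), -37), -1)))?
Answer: Rational(-322796717, 23618309) ≈ -13.667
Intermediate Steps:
Add(Mul(27846, Pow(21758, -1)), Mul(W, Pow(Add(Mul(32, 69), -37), -1))) = Add(Mul(27846, Pow(21758, -1)), Mul(-32450, Pow(Add(Mul(32, 69), -37), -1))) = Add(Mul(27846, Rational(1, 21758)), Mul(-32450, Pow(Add(2208, -37), -1))) = Add(Rational(13923, 10879), Mul(-32450, Pow(2171, -1))) = Add(Rational(13923, 10879), Mul(-32450, Rational(1, 2171))) = Add(Rational(13923, 10879), Rational(-32450, 2171)) = Rational(-322796717, 23618309)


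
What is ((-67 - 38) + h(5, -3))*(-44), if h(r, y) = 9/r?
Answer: 22704/5 ≈ 4540.8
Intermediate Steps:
((-67 - 38) + h(5, -3))*(-44) = ((-67 - 38) + 9/5)*(-44) = (-105 + 9*(1/5))*(-44) = (-105 + 9/5)*(-44) = -516/5*(-44) = 22704/5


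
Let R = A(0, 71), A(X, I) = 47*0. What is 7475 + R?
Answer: 7475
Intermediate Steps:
A(X, I) = 0
R = 0
7475 + R = 7475 + 0 = 7475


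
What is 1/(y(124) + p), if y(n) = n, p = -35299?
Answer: -1/35175 ≈ -2.8429e-5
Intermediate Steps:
1/(y(124) + p) = 1/(124 - 35299) = 1/(-35175) = -1/35175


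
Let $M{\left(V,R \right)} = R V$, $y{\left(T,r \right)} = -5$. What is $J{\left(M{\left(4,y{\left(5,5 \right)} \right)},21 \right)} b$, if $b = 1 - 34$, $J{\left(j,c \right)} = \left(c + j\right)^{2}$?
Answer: $-33$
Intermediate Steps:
$b = -33$
$J{\left(M{\left(4,y{\left(5,5 \right)} \right)},21 \right)} b = \left(21 - 20\right)^{2} \left(-33\right) = 1^{2} \left(-33\right) = 1 \left(-33\right) = -33$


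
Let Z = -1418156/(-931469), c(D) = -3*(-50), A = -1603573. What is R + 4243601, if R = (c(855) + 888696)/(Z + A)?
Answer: 2112856298214052469/497892373527 ≈ 4.2436e+6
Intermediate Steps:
c(D) = 150
Z = 1418156/931469 (Z = -1418156*(-1/931469) = 1418156/931469 ≈ 1.5225)
R = -275977498258/497892373527 (R = (150 + 888696)/(1418156/931469 - 1603573) = 888846/(-1493677120581/931469) = 888846*(-931469/1493677120581) = -275977498258/497892373527 ≈ -0.55429)
R + 4243601 = -275977498258/497892373527 + 4243601 = 2112856298214052469/497892373527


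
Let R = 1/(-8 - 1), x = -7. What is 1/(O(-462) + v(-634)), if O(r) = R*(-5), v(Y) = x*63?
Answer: -9/3964 ≈ -0.0022704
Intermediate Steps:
R = -⅑ (R = 1/(-9) = -⅑ ≈ -0.11111)
v(Y) = -441 (v(Y) = -7*63 = -441)
O(r) = 5/9 (O(r) = -⅑*(-5) = 5/9)
1/(O(-462) + v(-634)) = 1/(5/9 - 441) = 1/(-3964/9) = -9/3964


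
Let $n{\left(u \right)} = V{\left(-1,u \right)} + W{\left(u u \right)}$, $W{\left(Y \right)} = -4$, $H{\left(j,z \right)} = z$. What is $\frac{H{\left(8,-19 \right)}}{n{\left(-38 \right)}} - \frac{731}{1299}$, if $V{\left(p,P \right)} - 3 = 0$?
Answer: $\frac{23950}{1299} \approx 18.437$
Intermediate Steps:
$V{\left(p,P \right)} = 3$ ($V{\left(p,P \right)} = 3 + 0 = 3$)
$n{\left(u \right)} = -1$ ($n{\left(u \right)} = 3 - 4 = -1$)
$\frac{H{\left(8,-19 \right)}}{n{\left(-38 \right)}} - \frac{731}{1299} = - \frac{19}{-1} - \frac{731}{1299} = \left(-19\right) \left(-1\right) - \frac{731}{1299} = 19 - \frac{731}{1299} = \frac{23950}{1299}$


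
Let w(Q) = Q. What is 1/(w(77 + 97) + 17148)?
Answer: 1/17322 ≈ 5.7730e-5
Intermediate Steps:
1/(w(77 + 97) + 17148) = 1/((77 + 97) + 17148) = 1/(174 + 17148) = 1/17322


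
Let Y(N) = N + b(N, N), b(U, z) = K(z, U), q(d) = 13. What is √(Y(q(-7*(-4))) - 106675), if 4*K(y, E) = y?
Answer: I*√426635/2 ≈ 326.59*I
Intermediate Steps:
K(y, E) = y/4
b(U, z) = z/4
Y(N) = 5*N/4 (Y(N) = N + N/4 = 5*N/4)
√(Y(q(-7*(-4))) - 106675) = √((5/4)*13 - 106675) = √(65/4 - 106675) = √(-426635/4) = I*√426635/2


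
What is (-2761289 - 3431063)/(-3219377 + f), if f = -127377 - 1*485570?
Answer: 1548088/958081 ≈ 1.6158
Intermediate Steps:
f = -612947 (f = -127377 - 485570 = -612947)
(-2761289 - 3431063)/(-3219377 + f) = (-2761289 - 3431063)/(-3219377 - 612947) = -6192352/(-3832324) = -6192352*(-1/3832324) = 1548088/958081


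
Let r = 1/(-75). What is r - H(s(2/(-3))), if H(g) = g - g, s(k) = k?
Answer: -1/75 ≈ -0.013333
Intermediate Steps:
H(g) = 0
r = -1/75 ≈ -0.013333
r - H(s(2/(-3))) = -1/75 - 1*0 = -1/75 + 0 = -1/75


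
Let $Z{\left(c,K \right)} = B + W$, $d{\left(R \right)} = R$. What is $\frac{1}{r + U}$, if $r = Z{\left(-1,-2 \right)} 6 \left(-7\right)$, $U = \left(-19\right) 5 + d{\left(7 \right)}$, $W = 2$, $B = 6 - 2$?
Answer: $- \frac{1}{340} \approx -0.0029412$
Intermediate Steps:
$B = 4$
$U = -88$ ($U = \left(-19\right) 5 + 7 = -95 + 7 = -88$)
$Z{\left(c,K \right)} = 6$ ($Z{\left(c,K \right)} = 4 + 2 = 6$)
$r = -252$ ($r = 6 \cdot 6 \left(-7\right) = 36 \left(-7\right) = -252$)
$\frac{1}{r + U} = \frac{1}{-252 - 88} = \frac{1}{-340} = - \frac{1}{340}$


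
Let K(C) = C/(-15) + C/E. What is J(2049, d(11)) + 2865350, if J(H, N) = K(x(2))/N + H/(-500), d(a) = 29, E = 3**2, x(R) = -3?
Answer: 124642546537/43500 ≈ 2.8653e+6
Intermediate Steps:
E = 9
K(C) = 2*C/45 (K(C) = C/(-15) + C/9 = C*(-1/15) + C*(1/9) = -C/15 + C/9 = 2*C/45)
J(H, N) = -2/(15*N) - H/500 (J(H, N) = ((2/45)*(-3))/N + H/(-500) = -2/(15*N) + H*(-1/500) = -2/(15*N) - H/500)
J(2049, d(11)) + 2865350 = (-2/15/29 - 1/500*2049) + 2865350 = (-2/15*1/29 - 2049/500) + 2865350 = (-2/435 - 2049/500) + 2865350 = -178463/43500 + 2865350 = 124642546537/43500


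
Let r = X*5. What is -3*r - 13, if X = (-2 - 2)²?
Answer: -253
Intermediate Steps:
X = 16 (X = (-4)² = 16)
r = 80 (r = 16*5 = 80)
-3*r - 13 = -3*80 - 13 = -240 - 13 = -253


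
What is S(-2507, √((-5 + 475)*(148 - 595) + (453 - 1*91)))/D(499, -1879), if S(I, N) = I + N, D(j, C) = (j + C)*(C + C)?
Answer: -109/225480 + I*√3277/648255 ≈ -0.00048341 + 8.8306e-5*I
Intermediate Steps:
D(j, C) = 2*C*(C + j) (D(j, C) = (C + j)*(2*C) = 2*C*(C + j))
S(-2507, √((-5 + 475)*(148 - 595) + (453 - 1*91)))/D(499, -1879) = (-2507 + √((-5 + 475)*(148 - 595) + (453 - 1*91)))/((2*(-1879)*(-1879 + 499))) = (-2507 + √(470*(-447) + (453 - 91)))/((2*(-1879)*(-1380))) = (-2507 + √(-210090 + 362))/5186040 = (-2507 + √(-209728))*(1/5186040) = (-2507 + 8*I*√3277)*(1/5186040) = -109/225480 + I*√3277/648255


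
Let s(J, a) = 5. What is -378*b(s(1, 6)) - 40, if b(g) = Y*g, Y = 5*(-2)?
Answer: 18860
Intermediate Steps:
Y = -10
b(g) = -10*g
-378*b(s(1, 6)) - 40 = -(-3780)*5 - 40 = -378*(-50) - 40 = 18900 - 40 = 18860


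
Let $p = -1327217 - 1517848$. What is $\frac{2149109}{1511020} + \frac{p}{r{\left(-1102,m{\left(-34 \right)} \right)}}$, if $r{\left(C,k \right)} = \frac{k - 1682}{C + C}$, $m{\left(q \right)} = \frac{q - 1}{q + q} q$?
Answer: $- \frac{6316588269276303}{1711985660} \approx -3.6896 \cdot 10^{6}$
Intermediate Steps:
$p = -2845065$
$m{\left(q \right)} = - \frac{1}{2} + \frac{q}{2}$ ($m{\left(q \right)} = \frac{-1 + q}{2 q} q = - \frac{1}{2} + \frac{q}{2}$)
$r{\left(C,k \right)} = \frac{-1682 + k}{2 C}$
$\frac{2149109}{1511020} + \frac{p}{r{\left(-1102,m{\left(-34 \right)} \right)}} = \frac{2149109}{1511020} - \frac{2845065}{\frac{1}{2} \frac{1}{-1102} \left(-1682 + \left(- \frac{1}{2} + \frac{1}{2} \left(-34\right)\right)\right)} = 2149109 \cdot \frac{1}{1511020} - \frac{2845065}{\frac{1}{2} \left(- \frac{1}{1102}\right) \left(-1682 - \frac{35}{2}\right)} = \frac{2149109}{1511020} - \frac{2845065}{\frac{1}{2} \left(- \frac{1}{1102}\right) \left(-1682 - \frac{35}{2}\right)} = \frac{2149109}{1511020} - \frac{2845065}{\frac{1}{2} \left(- \frac{1}{1102}\right) \left(- \frac{3399}{2}\right)} = \frac{2149109}{1511020} - \frac{2845065}{\frac{3399}{4408}} = \frac{2149109}{1511020} - \frac{4180348840}{1133} = - \frac{6316588269276303}{1711985660}$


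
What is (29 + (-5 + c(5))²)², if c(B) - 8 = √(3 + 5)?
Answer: 2404 + 1104*√2 ≈ 3965.3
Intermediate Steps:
c(B) = 8 + 2*√2 (c(B) = 8 + √(3 + 5) = 8 + √8 = 8 + 2*√2)
(29 + (-5 + c(5))²)² = (29 + (-5 + (8 + 2*√2))²)² = (29 + (3 + 2*√2)²)²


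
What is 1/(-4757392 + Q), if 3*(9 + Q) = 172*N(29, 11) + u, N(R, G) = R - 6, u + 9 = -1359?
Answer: -3/14269615 ≈ -2.1024e-7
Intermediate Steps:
u = -1368 (u = -9 - 1359 = -1368)
N(R, G) = -6 + R
Q = 2561/3 (Q = -9 + (172*(-6 + 29) - 1368)/3 = -9 + (172*23 - 1368)/3 = -9 + (3956 - 1368)/3 = -9 + (⅓)*2588 = -9 + 2588/3 = 2561/3 ≈ 853.67)
1/(-4757392 + Q) = 1/(-4757392 + 2561/3) = 1/(-14269615/3) = -3/14269615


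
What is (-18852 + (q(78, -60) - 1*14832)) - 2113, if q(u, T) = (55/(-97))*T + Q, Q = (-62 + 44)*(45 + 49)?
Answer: -3633133/97 ≈ -37455.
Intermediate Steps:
Q = -1692 (Q = -18*94 = -1692)
q(u, T) = -1692 - 55*T/97 (q(u, T) = (55/(-97))*T - 1692 = (55*(-1/97))*T - 1692 = -55*T/97 - 1692 = -1692 - 55*T/97)
(-18852 + (q(78, -60) - 1*14832)) - 2113 = (-18852 + ((-1692 - 55/97*(-60)) - 1*14832)) - 2113 = (-18852 + ((-1692 + 3300/97) - 14832)) - 2113 = (-18852 + (-160824/97 - 14832)) - 2113 = (-18852 - 1599528/97) - 2113 = -3428172/97 - 2113 = -3633133/97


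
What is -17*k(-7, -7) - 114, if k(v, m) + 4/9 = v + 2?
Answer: -193/9 ≈ -21.444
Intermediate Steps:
k(v, m) = 14/9 + v (k(v, m) = -4/9 + (v + 2) = -4/9 + (2 + v) = 14/9 + v)
-17*k(-7, -7) - 114 = -17*(14/9 - 7) - 114 = -17*(-49/9) - 114 = 833/9 - 114 = -193/9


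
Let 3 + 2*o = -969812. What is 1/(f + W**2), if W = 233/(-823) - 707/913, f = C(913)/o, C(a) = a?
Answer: 4525272664466015/5051936409649194 ≈ 0.89575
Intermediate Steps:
o = -969815/2 (o = -3/2 + (1/2)*(-969812) = -3/2 - 484906 = -969815/2 ≈ -4.8491e+5)
f = -166/88165 (f = 913/(-969815/2) = 913*(-2/969815) = -166/88165 ≈ -0.0018828)
W = -794590/751399 (W = 233*(-1/823) - 707*1/913 = -233/823 - 707/913 = -794590/751399 ≈ -1.0575)
1/(f + W**2) = 1/(-166/88165 + (-794590/751399)**2) = 1/(-166/88165 + 631373268100/564600457201) = 1/(5051936409649194/4525272664466015) = 4525272664466015/5051936409649194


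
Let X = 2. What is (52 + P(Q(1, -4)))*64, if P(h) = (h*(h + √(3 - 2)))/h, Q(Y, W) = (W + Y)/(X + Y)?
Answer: 3328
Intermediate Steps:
Q(Y, W) = (W + Y)/(2 + Y)
P(h) = 1 + h (P(h) = (h*(h + √1))/h = (h*(h + 1))/h = (h*(1 + h))/h = 1 + h)
(52 + P(Q(1, -4)))*64 = (52 + (1 + (-4 + 1)/(2 + 1)))*64 = (52 + (1 - 3/3))*64 = (52 + (1 + (⅓)*(-3)))*64 = (52 + (1 - 1))*64 = (52 + 0)*64 = 52*64 = 3328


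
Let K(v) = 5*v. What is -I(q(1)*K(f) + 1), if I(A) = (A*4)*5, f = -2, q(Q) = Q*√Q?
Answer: 180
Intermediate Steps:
q(Q) = Q^(3/2)
I(A) = 20*A (I(A) = (4*A)*5 = 20*A)
-I(q(1)*K(f) + 1) = -20*(1^(3/2)*(5*(-2)) + 1) = -20*(1*(-10) + 1) = -20*(-10 + 1) = -20*(-9) = -1*(-180) = 180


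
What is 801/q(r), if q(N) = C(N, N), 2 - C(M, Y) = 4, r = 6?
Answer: -801/2 ≈ -400.50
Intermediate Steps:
C(M, Y) = -2 (C(M, Y) = 2 - 1*4 = 2 - 4 = -2)
q(N) = -2
801/q(r) = 801/(-2) = 801*(-½) = -801/2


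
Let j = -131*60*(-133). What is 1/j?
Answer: 1/1045380 ≈ 9.5659e-7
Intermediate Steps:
j = 1045380 (j = -7860*(-133) = 1045380)
1/j = 1/1045380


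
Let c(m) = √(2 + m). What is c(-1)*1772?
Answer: 1772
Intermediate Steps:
c(-1)*1772 = √(2 - 1)*1772 = √1*1772 = 1*1772 = 1772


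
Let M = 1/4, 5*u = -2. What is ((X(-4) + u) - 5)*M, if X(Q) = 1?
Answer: -11/10 ≈ -1.1000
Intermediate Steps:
u = -⅖ (u = (⅕)*(-2) = -⅖ ≈ -0.40000)
M = ¼ ≈ 0.25000
((X(-4) + u) - 5)*M = ((1 - ⅖) - 5)*(¼) = (⅗ - 5)*(¼) = -22/5*¼ = -11/10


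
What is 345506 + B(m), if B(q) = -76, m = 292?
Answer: 345430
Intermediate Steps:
345506 + B(m) = 345506 - 76 = 345430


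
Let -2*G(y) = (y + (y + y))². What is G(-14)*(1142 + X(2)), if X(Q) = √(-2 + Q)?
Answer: -1007244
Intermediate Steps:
G(y) = -9*y²/2 (G(y) = -(y + (y + y))²/2 = -(y + 2*y)²/2 = -9*y²/2)
G(-14)*(1142 + X(2)) = (-9/2*(-14)²)*(1142 + √(-2 + 2)) = (-9/2*196)*(1142 + √0) = -882*(1142 + 0) = -882*1142 = -1007244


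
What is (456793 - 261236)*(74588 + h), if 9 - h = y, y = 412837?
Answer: -66145199680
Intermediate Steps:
h = -412828 (h = 9 - 1*412837 = 9 - 412837 = -412828)
(456793 - 261236)*(74588 + h) = (456793 - 261236)*(74588 - 412828) = 195557*(-338240) = -66145199680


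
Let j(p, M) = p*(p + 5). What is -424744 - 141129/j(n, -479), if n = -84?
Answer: -939580771/2212 ≈ -4.2477e+5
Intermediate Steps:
j(p, M) = p*(5 + p)
-424744 - 141129/j(n, -479) = -424744 - 141129*(-1/(84*(5 - 84))) = -424744 - 141129/((-84*(-79))) = -424744 - 141129/6636 = -424744 - 141129*1/6636 = -424744 - 47043/2212 = -939580771/2212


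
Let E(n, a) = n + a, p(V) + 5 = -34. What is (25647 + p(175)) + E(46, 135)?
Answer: 25789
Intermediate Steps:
p(V) = -39 (p(V) = -5 - 34 = -39)
E(n, a) = a + n
(25647 + p(175)) + E(46, 135) = (25647 - 39) + (135 + 46) = 25608 + 181 = 25789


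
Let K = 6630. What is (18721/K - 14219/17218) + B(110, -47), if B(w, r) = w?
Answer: 3196288402/28538835 ≈ 112.00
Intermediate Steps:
(18721/K - 14219/17218) + B(110, -47) = (18721/6630 - 14219/17218) + 110 = 57016552/28538835 + 110 = 3196288402/28538835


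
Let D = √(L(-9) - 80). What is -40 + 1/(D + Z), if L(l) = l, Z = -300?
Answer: -3603860/90089 - I*√89/90089 ≈ -40.003 - 0.00010472*I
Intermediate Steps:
D = I*√89 (D = √(-9 - 80) = √(-89) = I*√89 ≈ 9.434*I)
-40 + 1/(D + Z) = -40 + 1/(I*√89 - 300) = -40 + 1/(-300 + I*√89)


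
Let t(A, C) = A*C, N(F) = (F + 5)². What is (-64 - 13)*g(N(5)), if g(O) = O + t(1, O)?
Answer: -15400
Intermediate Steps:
N(F) = (5 + F)²
g(O) = 2*O (g(O) = O + 1*O = O + O = 2*O)
(-64 - 13)*g(N(5)) = (-64 - 13)*(2*(5 + 5)²) = -154*10² = -154*100 = -77*200 = -15400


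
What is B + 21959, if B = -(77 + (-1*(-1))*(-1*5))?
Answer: 21887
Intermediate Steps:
B = -72 (B = -(77 + 1*(-5)) = -(77 - 5) = -1*72 = -72)
B + 21959 = -72 + 21959 = 21887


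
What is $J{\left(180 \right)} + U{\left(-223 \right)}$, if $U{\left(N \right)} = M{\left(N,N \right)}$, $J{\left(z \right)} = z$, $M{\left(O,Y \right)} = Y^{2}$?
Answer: $49909$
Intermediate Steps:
$U{\left(N \right)} = N^{2}$
$J{\left(180 \right)} + U{\left(-223 \right)} = 180 + \left(-223\right)^{2} = 180 + 49729 = 49909$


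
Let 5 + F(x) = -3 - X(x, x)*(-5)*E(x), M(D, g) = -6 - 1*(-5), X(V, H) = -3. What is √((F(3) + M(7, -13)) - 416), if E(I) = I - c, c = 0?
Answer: I*√470 ≈ 21.679*I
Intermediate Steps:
E(I) = I (E(I) = I - 1*0 = I + 0 = I)
M(D, g) = -1 (M(D, g) = -6 + 5 = -1)
F(x) = -8 - 15*x (F(x) = -5 + (-3 - (-3*(-5))*x) = -5 + (-3 - 15*x) = -8 - 15*x)
√((F(3) + M(7, -13)) - 416) = √(((-8 - 15*3) - 1) - 416) = √(((-8 - 45) - 1) - 416) = √((-53 - 1) - 416) = √(-54 - 416) = √(-470) = I*√470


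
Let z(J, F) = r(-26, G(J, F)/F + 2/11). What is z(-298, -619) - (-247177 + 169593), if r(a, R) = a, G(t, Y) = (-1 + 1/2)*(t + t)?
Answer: 77558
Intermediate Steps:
G(t, Y) = -t (G(t, Y) = (-1 + ½)*(2*t) = -t)
z(J, F) = -26
z(-298, -619) - (-247177 + 169593) = -26 - (-247177 + 169593) = -26 - 1*(-77584) = -26 + 77584 = 77558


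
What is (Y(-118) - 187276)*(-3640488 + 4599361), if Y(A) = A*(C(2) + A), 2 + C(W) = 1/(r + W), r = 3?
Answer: -830094438354/5 ≈ -1.6602e+11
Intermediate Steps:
C(W) = -2 + 1/(3 + W)
Y(A) = A*(-9/5 + A) (Y(A) = A*((-5 - 2*2)/(3 + 2) + A) = A*((-5 - 4)/5 + A) = A*((⅕)*(-9) + A) = A*(-9/5 + A))
(Y(-118) - 187276)*(-3640488 + 4599361) = ((⅕)*(-118)*(-9 + 5*(-118)) - 187276)*(-3640488 + 4599361) = ((⅕)*(-118)*(-9 - 590) - 187276)*958873 = ((⅕)*(-118)*(-599) - 187276)*958873 = (70682/5 - 187276)*958873 = -865698/5*958873 = -830094438354/5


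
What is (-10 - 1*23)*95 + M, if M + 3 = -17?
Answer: -3155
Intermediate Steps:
M = -20 (M = -3 - 17 = -20)
(-10 - 1*23)*95 + M = (-10 - 1*23)*95 - 20 = (-10 - 23)*95 - 20 = -33*95 - 20 = -3135 - 20 = -3155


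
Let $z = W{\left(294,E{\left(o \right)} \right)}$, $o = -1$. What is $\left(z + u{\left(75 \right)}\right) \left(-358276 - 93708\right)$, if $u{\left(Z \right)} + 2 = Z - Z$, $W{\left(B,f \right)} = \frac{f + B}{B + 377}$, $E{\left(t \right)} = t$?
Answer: $\frac{474131216}{671} \approx 7.066 \cdot 10^{5}$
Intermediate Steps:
$W{\left(B,f \right)} = \frac{B + f}{377 + B}$
$u{\left(Z \right)} = -2$ ($u{\left(Z \right)} = -2 + \left(Z - Z\right) = -2 + 0 = -2$)
$z = \frac{293}{671}$ ($z = \frac{294 - 1}{377 + 294} = \frac{1}{671} \cdot 293 = \frac{293}{671} \approx 0.43666$)
$\left(z + u{\left(75 \right)}\right) \left(-358276 - 93708\right) = \left(\frac{293}{671} - 2\right) \left(-358276 - 93708\right) = \left(- \frac{1049}{671}\right) \left(-451984\right) = \frac{474131216}{671}$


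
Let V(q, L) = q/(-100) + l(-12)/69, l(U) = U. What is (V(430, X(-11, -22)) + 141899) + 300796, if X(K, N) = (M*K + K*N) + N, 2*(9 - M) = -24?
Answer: 101818821/230 ≈ 4.4269e+5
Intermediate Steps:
M = 21 (M = 9 - ½*(-24) = 9 + 12 = 21)
X(K, N) = N + 21*K + K*N (X(K, N) = (21*K + K*N) + N = N + 21*K + K*N)
V(q, L) = -4/23 - q/100 (V(q, L) = q/(-100) - 12/69 = q*(-1/100) - 12*1/69 = -q/100 - 4/23 = -4/23 - q/100)
(V(430, X(-11, -22)) + 141899) + 300796 = ((-4/23 - 1/100*430) + 141899) + 300796 = ((-4/23 - 43/10) + 141899) + 300796 = (-1029/230 + 141899) + 300796 = 32635741/230 + 300796 = 101818821/230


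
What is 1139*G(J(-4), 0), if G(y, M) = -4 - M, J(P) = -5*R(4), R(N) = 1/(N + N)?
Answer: -4556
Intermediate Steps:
R(N) = 1/(2*N)
J(P) = -5/8 (J(P) = -5/(2*4) = -5*1/8 = -5/8)
1139*G(J(-4), 0) = 1139*(-4 - 1*0) = 1139*(-4 + 0) = 1139*(-4) = -4556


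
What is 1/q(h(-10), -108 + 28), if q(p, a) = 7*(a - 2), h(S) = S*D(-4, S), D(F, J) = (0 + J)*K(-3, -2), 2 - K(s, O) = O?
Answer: -1/574 ≈ -0.0017422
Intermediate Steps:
K(s, O) = 2 - O
D(F, J) = 4*J (D(F, J) = (0 + J)*(2 - 1*(-2)) = J*(2 + 2) = J*4 = 4*J)
h(S) = 4*S**2 (h(S) = S*(4*S) = 4*S**2)
q(p, a) = -14 + 7*a (q(p, a) = 7*(-2 + a) = -14 + 7*a)
1/q(h(-10), -108 + 28) = 1/(-14 + 7*(-108 + 28)) = 1/(-14 + 7*(-80)) = 1/(-14 - 560) = 1/(-574) = -1/574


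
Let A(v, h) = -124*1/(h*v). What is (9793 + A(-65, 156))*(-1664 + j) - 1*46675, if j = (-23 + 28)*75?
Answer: -32118114779/2535 ≈ -1.2670e+7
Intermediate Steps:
j = 375 (j = 5*75 = 375)
A(v, h) = -124/(h*v) (A(v, h) = -124*1/(h*v) = -124/(h*v))
(9793 + A(-65, 156))*(-1664 + j) - 1*46675 = (9793 - 124/(156*(-65)))*(-1664 + 375) - 1*46675 = (9793 - 124*1/156*(-1/65))*(-1289) - 46675 = (9793 + 31/2535)*(-1289) - 46675 = (24825286/2535)*(-1289) - 46675 = -31999793654/2535 - 46675 = -32118114779/2535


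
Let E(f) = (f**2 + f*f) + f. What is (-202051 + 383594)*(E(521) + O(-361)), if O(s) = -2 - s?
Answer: 98716184766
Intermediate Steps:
E(f) = f + 2*f**2 (E(f) = (f**2 + f**2) + f = 2*f**2 + f = f + 2*f**2)
(-202051 + 383594)*(E(521) + O(-361)) = (-202051 + 383594)*(521*(1 + 2*521) + (-2 - 1*(-361))) = 181543*(521*(1 + 1042) + (-2 + 361)) = 181543*(521*1043 + 359) = 181543*(543403 + 359) = 181543*543762 = 98716184766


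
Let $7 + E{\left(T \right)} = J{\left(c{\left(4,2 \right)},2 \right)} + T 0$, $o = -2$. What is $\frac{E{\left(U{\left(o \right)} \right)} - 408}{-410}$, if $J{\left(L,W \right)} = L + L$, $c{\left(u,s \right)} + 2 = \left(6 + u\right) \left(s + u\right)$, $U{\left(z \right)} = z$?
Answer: $\frac{299}{410} \approx 0.72927$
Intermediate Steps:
$c{\left(u,s \right)} = -2 + \left(6 + u\right) \left(s + u\right)$
$J{\left(L,W \right)} = 2 L$
$E{\left(T \right)} = 109$ ($E{\left(T \right)} = -7 + \left(2 \left(-2 + 4^{2} + 6 \cdot 2 + 6 \cdot 4 + 2 \cdot 4\right) + T 0\right) = -7 + \left(2 \left(-2 + 16 + 12 + 24 + 8\right) + 0\right) = -7 + \left(2 \cdot 58 + 0\right) = -7 + \left(116 + 0\right) = -7 + 116 = 109$)
$\frac{E{\left(U{\left(o \right)} \right)} - 408}{-410} = \frac{109 - 408}{-410} = \left(109 - 408\right) \left(- \frac{1}{410}\right) = \left(-299\right) \left(- \frac{1}{410}\right) = \frac{299}{410}$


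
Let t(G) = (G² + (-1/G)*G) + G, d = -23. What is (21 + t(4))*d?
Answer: -920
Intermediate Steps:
t(G) = -1 + G + G² (t(G) = (G² - 1) + G = (-1 + G²) + G = -1 + G + G²)
(21 + t(4))*d = (21 + (-1 + 4 + 4²))*(-23) = (21 + (-1 + 4 + 16))*(-23) = (21 + 19)*(-23) = 40*(-23) = -920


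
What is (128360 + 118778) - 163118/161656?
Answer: 19975588705/80828 ≈ 2.4714e+5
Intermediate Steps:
(128360 + 118778) - 163118/161656 = 247138 - 163118*1/161656 = 247138 - 81559/80828 = 19975588705/80828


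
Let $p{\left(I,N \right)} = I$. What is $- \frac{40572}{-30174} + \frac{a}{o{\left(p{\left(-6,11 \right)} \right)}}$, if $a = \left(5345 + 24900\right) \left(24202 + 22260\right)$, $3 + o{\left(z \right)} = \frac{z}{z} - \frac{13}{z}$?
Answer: $\frac{42401808021822}{5029} \approx 8.4315 \cdot 10^{9}$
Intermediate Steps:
$o{\left(z \right)} = -2 - \frac{13}{z}$ ($o{\left(z \right)} = -3 - \left(\frac{13}{z} - \frac{z}{z}\right) = -3 + \left(1 - \frac{13}{z}\right) = -2 - \frac{13}{z}$)
$a = 1405243190$ ($a = 30245 \cdot 46462 = 1405243190$)
$- \frac{40572}{-30174} + \frac{a}{o{\left(p{\left(-6,11 \right)} \right)}} = - \frac{40572}{-30174} + \frac{1405243190}{-2 - \frac{13}{-6}} = \left(-40572\right) \left(- \frac{1}{30174}\right) + \frac{1405243190}{-2 - - \frac{13}{6}} = \frac{6762}{5029} + \frac{1405243190}{-2 + \frac{13}{6}} = \frac{6762}{5029} + 1405243190 \frac{1}{\frac{1}{6}} = \frac{6762}{5029} + 1405243190 \cdot 6 = \frac{6762}{5029} + 8431459140 = \frac{42401808021822}{5029}$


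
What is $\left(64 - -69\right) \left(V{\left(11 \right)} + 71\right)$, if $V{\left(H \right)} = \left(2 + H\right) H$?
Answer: $28462$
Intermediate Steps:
$V{\left(H \right)} = H \left(2 + H\right)$
$\left(64 - -69\right) \left(V{\left(11 \right)} + 71\right) = \left(64 - -69\right) \left(11 \left(2 + 11\right) + 71\right) = \left(64 + 69\right) \left(11 \cdot 13 + 71\right) = 133 \left(143 + 71\right) = 133 \cdot 214 = 28462$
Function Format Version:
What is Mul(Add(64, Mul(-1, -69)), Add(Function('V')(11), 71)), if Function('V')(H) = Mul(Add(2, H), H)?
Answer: 28462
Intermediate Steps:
Function('V')(H) = Mul(H, Add(2, H))
Mul(Add(64, Mul(-1, -69)), Add(Function('V')(11), 71)) = Mul(Add(64, Mul(-1, -69)), Add(Mul(11, Add(2, 11)), 71)) = Mul(Add(64, 69), Add(Mul(11, 13), 71)) = Mul(133, Add(143, 71)) = Mul(133, 214) = 28462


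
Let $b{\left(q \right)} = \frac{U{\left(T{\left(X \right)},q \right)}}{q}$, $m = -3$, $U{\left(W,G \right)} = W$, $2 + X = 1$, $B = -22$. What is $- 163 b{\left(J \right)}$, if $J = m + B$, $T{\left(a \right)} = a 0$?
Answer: $0$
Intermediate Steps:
$X = -1$ ($X = -2 + 1 = -1$)
$T{\left(a \right)} = 0$
$J = -25$ ($J = -3 - 22 = -25$)
$b{\left(q \right)} = 0$ ($b{\left(q \right)} = \frac{0}{q} = 0$)
$- 163 b{\left(J \right)} = \left(-163\right) 0 = 0$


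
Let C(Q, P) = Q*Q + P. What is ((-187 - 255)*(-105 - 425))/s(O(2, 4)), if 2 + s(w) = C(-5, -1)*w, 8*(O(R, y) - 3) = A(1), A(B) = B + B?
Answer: 58565/19 ≈ 3082.4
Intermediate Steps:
A(B) = 2*B
C(Q, P) = P + Q² (C(Q, P) = Q² + P = P + Q²)
O(R, y) = 13/4 (O(R, y) = 3 + (2*1)/8 = 3 + (⅛)*2 = 3 + ¼ = 13/4)
s(w) = -2 + 24*w (s(w) = -2 + (-1 + (-5)²)*w = -2 + (-1 + 25)*w = -2 + 24*w)
((-187 - 255)*(-105 - 425))/s(O(2, 4)) = ((-187 - 255)*(-105 - 425))/(-2 + 24*(13/4)) = (-442*(-530))/(-2 + 78) = 234260/76 = 234260*(1/76) = 58565/19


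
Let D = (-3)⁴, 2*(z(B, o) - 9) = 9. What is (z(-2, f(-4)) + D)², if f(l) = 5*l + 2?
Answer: 35721/4 ≈ 8930.3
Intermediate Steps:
f(l) = 2 + 5*l
z(B, o) = 27/2 (z(B, o) = 9 + (½)*9 = 9 + 9/2 = 27/2)
D = 81
(z(-2, f(-4)) + D)² = (27/2 + 81)² = (189/2)² = 35721/4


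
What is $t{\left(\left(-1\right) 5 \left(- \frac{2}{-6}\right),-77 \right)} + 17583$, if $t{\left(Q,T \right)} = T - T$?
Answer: $17583$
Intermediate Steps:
$t{\left(Q,T \right)} = 0$
$t{\left(\left(-1\right) 5 \left(- \frac{2}{-6}\right),-77 \right)} + 17583 = 0 + 17583 = 17583$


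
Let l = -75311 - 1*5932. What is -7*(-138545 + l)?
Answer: 1538516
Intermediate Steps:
l = -81243 (l = -75311 - 5932 = -81243)
-7*(-138545 + l) = -7*(-138545 - 81243) = -7*(-219788) = 1538516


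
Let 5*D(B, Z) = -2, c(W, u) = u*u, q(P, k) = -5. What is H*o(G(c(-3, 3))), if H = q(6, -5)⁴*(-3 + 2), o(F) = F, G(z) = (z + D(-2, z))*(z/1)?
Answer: -48375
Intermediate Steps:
c(W, u) = u²
D(B, Z) = -⅖ (D(B, Z) = (⅕)*(-2) = -⅖)
G(z) = z*(-⅖ + z) (G(z) = (z - ⅖)*(z/1) = (-⅖ + z)*(z*1) = (-⅖ + z)*z = z*(-⅖ + z))
H = -625 (H = (-5)⁴*(-3 + 2) = 625*(-1) = -625)
H*o(G(c(-3, 3))) = -125*3²*(-2 + 5*3²) = -125*9*(-2 + 5*9) = -125*9*(-2 + 45) = -125*9*43 = -625*387/5 = -48375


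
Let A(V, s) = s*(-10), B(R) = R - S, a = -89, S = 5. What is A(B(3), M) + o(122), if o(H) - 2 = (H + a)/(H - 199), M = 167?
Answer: -11679/7 ≈ -1668.4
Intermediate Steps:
B(R) = -5 + R (B(R) = R - 1*5 = R - 5 = -5 + R)
o(H) = 2 + (-89 + H)/(-199 + H) (o(H) = 2 + (H - 89)/(H - 199) = 2 + (-89 + H)/(-199 + H))
A(V, s) = -10*s
A(B(3), M) + o(122) = -10*167 + (-487 + 3*122)/(-199 + 122) = -1670 + (-487 + 366)/(-77) = -1670 - 1/77*(-121) = -1670 + 11/7 = -11679/7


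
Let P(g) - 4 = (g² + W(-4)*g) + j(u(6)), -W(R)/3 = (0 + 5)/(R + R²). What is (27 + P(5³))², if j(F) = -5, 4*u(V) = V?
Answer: 3841396441/16 ≈ 2.4009e+8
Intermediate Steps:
W(R) = -15/(R + R²) (W(R) = -3*(0 + 5)/(R + R²) = -15/(R + R²))
u(V) = V/4
P(g) = -1 + g² - 5*g/4 (P(g) = 4 + ((g² + (-15/(-4*(1 - 4)))*g) - 5) = 4 + ((g² + (-15*(-¼)/(-3))*g) - 5) = 4 + ((g² + (-15*(-¼)*(-⅓))*g) - 5) = 4 + ((g² - 5*g/4) - 5) = 4 + (-5 + g² - 5*g/4) = -1 + g² - 5*g/4)
(27 + P(5³))² = (27 + (-1 + (5³)² - 5/4*5³))² = (27 + (-1 + 125² - 5/4*125))² = (27 + (-1 + 15625 - 625/4))² = (27 + 61871/4)² = (61979/4)² = 3841396441/16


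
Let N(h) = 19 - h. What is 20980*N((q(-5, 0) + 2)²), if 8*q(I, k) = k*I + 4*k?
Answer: 314700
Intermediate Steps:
q(I, k) = k/2 + I*k/8 (q(I, k) = (k*I + 4*k)/8 = (I*k + 4*k)/8 = (4*k + I*k)/8 = k/2 + I*k/8)
20980*N((q(-5, 0) + 2)²) = 20980*(19 - ((⅛)*0*(4 - 5) + 2)²) = 20980*(19 - ((⅛)*0*(-1) + 2)²) = 20980*(19 - (0 + 2)²) = 20980*(19 - 1*2²) = 20980*(19 - 1*4) = 20980*(19 - 4) = 20980*15 = 314700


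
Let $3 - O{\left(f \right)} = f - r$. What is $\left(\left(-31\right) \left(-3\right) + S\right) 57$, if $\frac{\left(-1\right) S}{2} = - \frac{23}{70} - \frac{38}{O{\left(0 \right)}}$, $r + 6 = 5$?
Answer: $\frac{262656}{35} \approx 7504.5$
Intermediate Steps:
$r = -1$ ($r = -6 + 5 = -1$)
$O{\left(f \right)} = 2 - f$ ($O{\left(f \right)} = 3 - \left(f - -1\right) = 3 - \left(f + 1\right) = 3 - \left(1 + f\right) = 2 - f$)
$S = \frac{1353}{35}$ ($S = - 2 \left(- \frac{23}{70} - \frac{38}{2 - 0}\right) = - 2 \left(\left(-23\right) \frac{1}{70} - \frac{38}{2 + 0}\right) = - 2 \left(- \frac{23}{70} - \frac{38}{2}\right) = - 2 \left(- \frac{23}{70} - 19\right) = \left(-2\right) \left(- \frac{1353}{70}\right) = \frac{1353}{35} \approx 38.657$)
$\left(\left(-31\right) \left(-3\right) + S\right) 57 = \left(\left(-31\right) \left(-3\right) + \frac{1353}{35}\right) 57 = \left(93 + \frac{1353}{35}\right) 57 = \frac{4608}{35} \cdot 57 = \frac{262656}{35}$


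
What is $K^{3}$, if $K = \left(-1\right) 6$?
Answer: $-216$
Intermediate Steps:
$K = -6$
$K^{3} = \left(-6\right)^{3} = -216$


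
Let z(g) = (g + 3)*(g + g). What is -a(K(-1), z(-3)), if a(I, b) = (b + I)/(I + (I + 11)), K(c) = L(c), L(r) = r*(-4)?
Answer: -4/19 ≈ -0.21053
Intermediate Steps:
L(r) = -4*r
K(c) = -4*c
z(g) = 2*g*(3 + g) (z(g) = (3 + g)*(2*g) = 2*g*(3 + g))
a(I, b) = (I + b)/(11 + 2*I) (a(I, b) = (I + b)/(I + (11 + I)) = (I + b)/(11 + 2*I))
-a(K(-1), z(-3)) = -(-4*(-1) + 2*(-3)*(3 - 3))/(11 + 2*(-4*(-1))) = -(4 + 2*(-3)*0)/(11 + 2*4) = -(4 + 0)/(11 + 8) = -4/19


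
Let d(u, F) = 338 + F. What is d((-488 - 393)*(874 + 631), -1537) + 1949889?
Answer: 1948690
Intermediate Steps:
d((-488 - 393)*(874 + 631), -1537) + 1949889 = (338 - 1537) + 1949889 = -1199 + 1949889 = 1948690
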